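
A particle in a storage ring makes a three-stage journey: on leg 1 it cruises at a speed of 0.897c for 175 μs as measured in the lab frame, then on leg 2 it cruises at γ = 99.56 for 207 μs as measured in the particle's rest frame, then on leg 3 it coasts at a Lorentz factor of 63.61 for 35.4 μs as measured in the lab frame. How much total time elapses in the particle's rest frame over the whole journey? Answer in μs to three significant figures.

τ = 285 μs

Leg 1: γ = 1/√(1 − 0.897²) = 1/√0.1954 = 2.262; τ_1 = 175/2.262 = 77.36 μs.
Leg 2: 207 μs is already measured in the particle's rest frame.
Leg 3: γ = 63.61; τ_3 = 35.4/63.61 = 0.5565 μs.
Total: 77.36 + 207.0 + 0.5565 μs.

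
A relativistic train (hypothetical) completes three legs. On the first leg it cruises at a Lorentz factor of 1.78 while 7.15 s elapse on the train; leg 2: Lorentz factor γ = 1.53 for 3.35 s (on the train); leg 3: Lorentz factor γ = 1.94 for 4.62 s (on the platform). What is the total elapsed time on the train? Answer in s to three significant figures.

τ = 12.9 s

Leg 1: 7.15 s is already measured on the train.
Leg 2: 3.35 s is already measured on the train.
Leg 3: γ = 1.94; τ_3 = 4.62/1.940 = 2.381 s.
Total: 7.150 + 3.350 + 2.381 s.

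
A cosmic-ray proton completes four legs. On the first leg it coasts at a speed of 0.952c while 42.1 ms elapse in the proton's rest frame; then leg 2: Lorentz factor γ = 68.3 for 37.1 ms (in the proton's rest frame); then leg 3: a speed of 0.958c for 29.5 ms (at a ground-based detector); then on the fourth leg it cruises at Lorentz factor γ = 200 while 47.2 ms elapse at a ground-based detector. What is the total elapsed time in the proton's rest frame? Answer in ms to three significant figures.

τ = 87.9 ms

Leg 1: 42.1 ms is already measured in the proton's rest frame.
Leg 2: 37.1 ms is already measured in the proton's rest frame.
Leg 3: γ = 1/√(1 − 0.958²) = 1/√0.08224 = 3.487; τ_3 = 29.5/3.487 = 8.460 ms.
Leg 4: γ = 200; τ_4 = 47.2/200.0 = 0.2360 ms.
Total: 42.10 + 37.10 + 8.460 + 0.2360 ms.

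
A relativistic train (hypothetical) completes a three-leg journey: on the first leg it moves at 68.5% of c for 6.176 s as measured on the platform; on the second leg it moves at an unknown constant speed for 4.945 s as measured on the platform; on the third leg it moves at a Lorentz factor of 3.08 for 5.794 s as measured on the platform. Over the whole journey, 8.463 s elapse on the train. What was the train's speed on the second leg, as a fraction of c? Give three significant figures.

β = 0.907

Leg 1: β = 0.685; γ = 1/√(1 − 0.685²) = 1/√0.5308 = 1.373; τ_1 = 6.176/1.373 = 4.499 s.
Leg 2: speed unknown; τ_2 = 4.945/γ_2.
Leg 3: γ = 3.08; τ_3 = 5.794/3.080 = 1.881 s.
Total proper time: 4.499 + τ_2 + 1.881 = 8.463, so τ_2 = 8.463 − 6.381 = 2.082 s.
γ_2 = 4.945/2.082 = 2.375; β = √(1 − 1/γ²) = √0.8227.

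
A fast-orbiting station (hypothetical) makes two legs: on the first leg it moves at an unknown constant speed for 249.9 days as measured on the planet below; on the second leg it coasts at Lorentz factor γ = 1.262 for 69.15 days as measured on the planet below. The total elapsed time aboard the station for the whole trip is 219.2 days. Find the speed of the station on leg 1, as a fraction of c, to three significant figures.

Leg 1: speed unknown; τ_1 = 249.9/γ_1.
Leg 2: γ = 1.262; τ_2 = 69.15/1.262 = 54.79 days.
Total proper time: τ_1 + 54.79 = 219.2, so τ_1 = 219.2 − 54.79 = 164.4 days.
γ_1 = 249.9/164.4 = 1.520; β = √(1 − 1/γ²) = √0.5672.

β = 0.753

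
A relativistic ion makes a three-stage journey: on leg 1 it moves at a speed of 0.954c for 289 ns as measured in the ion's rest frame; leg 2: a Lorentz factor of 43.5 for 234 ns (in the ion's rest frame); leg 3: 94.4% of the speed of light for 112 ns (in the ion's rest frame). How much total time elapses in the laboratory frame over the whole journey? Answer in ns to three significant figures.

Δt = 1.15×10⁴ ns

Leg 1: γ = 1/√(1 − 0.954²) = 1/√0.08988 = 3.335; Δt_1 = 3.335 × 289 = 964.0 ns.
Leg 2: γ = 43.5; Δt_2 = 43.50 × 234 = 1.018×10⁴ ns.
Leg 3: β = 0.944; γ = 1/√(1 − 0.944²) = 1/√0.1089 = 3.031; Δt_3 = 3.031 × 112 = 339.5 ns.
Total: 964.0 + 1.018×10⁴ + 339.5 ns.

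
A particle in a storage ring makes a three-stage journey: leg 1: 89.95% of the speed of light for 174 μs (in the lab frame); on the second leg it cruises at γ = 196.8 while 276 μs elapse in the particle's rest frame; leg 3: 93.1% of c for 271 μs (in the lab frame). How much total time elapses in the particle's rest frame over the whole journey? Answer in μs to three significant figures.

Leg 1: β = 0.8995; γ = 1/√(1 − 0.8995²) = 1/√0.1909 = 2.289; τ_1 = 174/2.289 = 76.02 μs.
Leg 2: 276 μs is already measured in the particle's rest frame.
Leg 3: β = 0.931; γ = 1/√(1 − 0.931²) = 1/√0.1332 = 2.740; τ_3 = 271/2.740 = 98.92 μs.
Total: 76.02 + 276.0 + 98.92 μs.

τ = 451 μs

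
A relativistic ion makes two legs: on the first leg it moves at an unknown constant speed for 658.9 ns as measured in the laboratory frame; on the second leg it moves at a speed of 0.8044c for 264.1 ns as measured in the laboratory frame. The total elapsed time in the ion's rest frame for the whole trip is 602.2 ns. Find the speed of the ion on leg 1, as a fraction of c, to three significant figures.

β = 0.737

Leg 1: speed unknown; τ_1 = 658.9/γ_1.
Leg 2: γ = 1/√(1 − 0.8044²) = 1/√0.3529 = 1.683; τ_2 = 264.1/1.683 = 156.9 ns.
Total proper time: τ_1 + 156.9 = 602.2, so τ_1 = 602.2 − 156.9 = 445.3 ns.
γ_1 = 658.9/445.3 = 1.480; β = √(1 − 1/γ²) = √0.5433.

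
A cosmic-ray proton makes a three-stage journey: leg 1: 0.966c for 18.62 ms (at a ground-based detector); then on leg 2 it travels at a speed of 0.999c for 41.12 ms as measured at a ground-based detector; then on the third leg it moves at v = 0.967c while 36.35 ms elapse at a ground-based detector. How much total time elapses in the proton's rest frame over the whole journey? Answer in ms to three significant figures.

τ = 15.9 ms

Leg 1: γ = 1/√(1 − 0.966²) = 1/√0.06684 = 3.868; τ_1 = 18.62/3.868 = 4.814 ms.
Leg 2: γ = 1/√(1 − 0.999²) = 1/√0.001999 = 22.37; τ_2 = 41.12/22.37 = 1.838 ms.
Leg 3: γ = 1/√(1 − 0.967²) = 1/√0.06491 = 3.925; τ_3 = 36.35/3.925 = 9.261 ms.
Total: 4.814 + 1.838 + 9.261 ms.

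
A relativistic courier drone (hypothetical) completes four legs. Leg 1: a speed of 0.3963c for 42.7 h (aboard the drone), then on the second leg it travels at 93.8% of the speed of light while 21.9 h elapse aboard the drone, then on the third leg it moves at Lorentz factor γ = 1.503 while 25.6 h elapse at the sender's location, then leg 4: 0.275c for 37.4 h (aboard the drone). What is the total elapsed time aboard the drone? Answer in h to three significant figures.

Leg 1: 42.7 h is already measured aboard the drone.
Leg 2: 21.9 h is already measured aboard the drone.
Leg 3: γ = 1.503; τ_3 = 25.6/1.503 = 17.03 h.
Leg 4: 37.4 h is already measured aboard the drone.
Total: 42.70 + 21.90 + 17.03 + 37.40 h.

τ = 119 h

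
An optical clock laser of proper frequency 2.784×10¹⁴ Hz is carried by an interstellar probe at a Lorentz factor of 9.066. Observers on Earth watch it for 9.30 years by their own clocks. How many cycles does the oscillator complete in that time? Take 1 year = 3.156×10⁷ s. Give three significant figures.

γ = 9.066
During 9.30 years of lab time, the oscillator's proper time advances by τ = Δt/γ = 9.30/9.066 = 1.026 years = 3.237×10⁷ s.
N = f × τ = 2.784×10¹⁴ × 3.237×10⁷ = 9.013×10²¹.

N = 9.01×10²¹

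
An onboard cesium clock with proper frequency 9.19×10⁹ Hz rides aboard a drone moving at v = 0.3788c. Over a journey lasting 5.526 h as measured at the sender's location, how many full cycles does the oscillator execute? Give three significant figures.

γ = 1/√(1 − 0.3788²) = 1/√0.8565 = 1.081
The oscillator's own cycle count is N = f × τ where τ is the proper time aboard the drone. τ = Δt/γ = 5.526/1.081 = 5.114 h = 1.841×10⁴ s.
N = 9.19×10⁹ × 1.841×10⁴ = 1.692×10¹⁴.

N = 1.69×10¹⁴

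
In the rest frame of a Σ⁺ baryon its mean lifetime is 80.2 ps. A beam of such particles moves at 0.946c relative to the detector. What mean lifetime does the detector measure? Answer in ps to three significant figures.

γ = 1/√(1 − 0.946²) = 1/√0.1051 = 3.085
The rest-frame lifetime is the proper time; the lab measures the dilated interval Δt = γτ₀ = 3.085 × 80.2 ps.

Δt = 247 ps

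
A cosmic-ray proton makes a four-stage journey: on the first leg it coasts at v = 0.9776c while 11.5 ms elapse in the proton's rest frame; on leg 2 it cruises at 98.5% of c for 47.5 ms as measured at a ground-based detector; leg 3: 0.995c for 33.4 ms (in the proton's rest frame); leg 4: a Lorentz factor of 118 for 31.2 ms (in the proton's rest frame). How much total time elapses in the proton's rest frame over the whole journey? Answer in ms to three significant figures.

Leg 1: 11.5 ms is already measured in the proton's rest frame.
Leg 2: β = 0.985; γ = 1/√(1 − 0.985²) = 1/√0.02977 = 5.795; τ_2 = 47.5/5.795 = 8.196 ms.
Leg 3: 33.4 ms is already measured in the proton's rest frame.
Leg 4: 31.2 ms is already measured in the proton's rest frame.
Total: 11.50 + 8.196 + 33.40 + 31.20 ms.

τ = 84.3 ms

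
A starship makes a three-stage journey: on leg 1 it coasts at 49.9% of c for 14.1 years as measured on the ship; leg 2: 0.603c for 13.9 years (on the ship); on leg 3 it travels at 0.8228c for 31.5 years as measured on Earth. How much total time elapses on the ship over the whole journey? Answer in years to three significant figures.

τ = 45.9 years

Leg 1: 14.1 years is already measured on the ship.
Leg 2: 13.9 years is already measured on the ship.
Leg 3: γ = 1/√(1 − 0.8228²) = 1/√0.3230 = 1.760; τ_3 = 31.5/1.760 = 17.90 years.
Total: 14.10 + 13.90 + 17.90 years.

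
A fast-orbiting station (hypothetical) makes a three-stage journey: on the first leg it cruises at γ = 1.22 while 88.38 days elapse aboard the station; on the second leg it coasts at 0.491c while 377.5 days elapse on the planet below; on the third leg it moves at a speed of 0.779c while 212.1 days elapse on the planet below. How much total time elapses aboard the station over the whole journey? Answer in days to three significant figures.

τ = 550 days

Leg 1: 88.38 days is already measured aboard the station.
Leg 2: γ = 1/√(1 − 0.491²) = 1/√0.7589 = 1.148; τ_2 = 377.5/1.148 = 328.9 days.
Leg 3: γ = 1/√(1 − 0.779²) = 1/√0.3932 = 1.595; τ_3 = 212.1/1.595 = 133.0 days.
Total: 88.38 + 328.9 + 133.0 days.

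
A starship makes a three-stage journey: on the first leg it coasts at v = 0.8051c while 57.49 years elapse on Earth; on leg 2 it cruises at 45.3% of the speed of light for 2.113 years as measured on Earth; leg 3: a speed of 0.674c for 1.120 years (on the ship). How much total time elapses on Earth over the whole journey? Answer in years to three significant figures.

Leg 1: 57.49 years is already measured on Earth.
Leg 2: 2.113 years is already measured on Earth.
Leg 3: γ = 1/√(1 − 0.674²) = 1/√0.5457 = 1.354; Δt_3 = 1.354 × 1.120 = 1.516 years.
Total: 57.49 + 2.113 + 1.516 years.

Δt = 61.1 years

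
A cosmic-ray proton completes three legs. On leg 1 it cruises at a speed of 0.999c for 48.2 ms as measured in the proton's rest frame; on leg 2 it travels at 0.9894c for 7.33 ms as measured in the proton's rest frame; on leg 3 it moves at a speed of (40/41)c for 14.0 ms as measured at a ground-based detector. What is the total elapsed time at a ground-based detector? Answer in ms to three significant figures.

Δt = 1140 ms

Leg 1: γ = 1/√(1 − 0.999²) = 1/√0.001999 = 22.37; Δt_1 = 22.37 × 48.2 = 1078 ms.
Leg 2: γ = 1/√(1 − 0.9894²) = 1/√0.02109 = 6.886; Δt_2 = 6.886 × 7.33 = 50.48 ms.
Leg 3: 14.0 ms is already measured at a ground-based detector.
Total: 1078 + 50.48 + 14.00 ms.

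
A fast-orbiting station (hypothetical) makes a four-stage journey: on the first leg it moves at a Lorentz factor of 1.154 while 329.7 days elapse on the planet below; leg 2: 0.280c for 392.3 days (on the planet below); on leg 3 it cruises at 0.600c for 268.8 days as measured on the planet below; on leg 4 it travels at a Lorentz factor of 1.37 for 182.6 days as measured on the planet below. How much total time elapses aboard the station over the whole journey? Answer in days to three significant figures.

τ = 1010 days

Leg 1: γ = 1.154; τ_1 = 329.7/1.154 = 285.7 days.
Leg 2: γ = 1/√(1 − 0.280²) = 25/24 ≈ 1.042; τ_2 = 392.3/1.042 = 376.6 days.
Leg 3: γ = 1/√(1 − 0.600²) = 5/4 = 1.250; τ_3 = 268.8/1.250 = 215.0 days.
Leg 4: γ = 1.37; τ_4 = 182.6/1.370 = 133.3 days.
Total: 285.7 + 376.6 + 215.0 + 133.3 days.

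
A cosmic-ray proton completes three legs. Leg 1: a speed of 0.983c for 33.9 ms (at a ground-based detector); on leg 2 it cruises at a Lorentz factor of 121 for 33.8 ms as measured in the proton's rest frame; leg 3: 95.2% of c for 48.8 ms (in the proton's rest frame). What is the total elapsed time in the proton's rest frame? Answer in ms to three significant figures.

τ = 88.8 ms

Leg 1: γ = 1/√(1 − 0.983²) = 1/√0.03371 = 5.446; τ_1 = 33.9/5.446 = 6.224 ms.
Leg 2: 33.8 ms is already measured in the proton's rest frame.
Leg 3: 48.8 ms is already measured in the proton's rest frame.
Total: 6.224 + 33.80 + 48.80 ms.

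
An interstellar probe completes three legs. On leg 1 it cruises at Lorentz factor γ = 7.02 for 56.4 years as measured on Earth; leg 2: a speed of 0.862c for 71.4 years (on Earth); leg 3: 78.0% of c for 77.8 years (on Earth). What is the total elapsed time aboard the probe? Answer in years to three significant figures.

Leg 1: γ = 7.02; τ_1 = 56.4/7.020 = 8.034 years.
Leg 2: γ = 1/√(1 − 0.862²) = 1/√0.2570 = 1.973; τ_2 = 71.4/1.973 = 36.19 years.
Leg 3: β = 0.780; γ = 1/√(1 − 0.780²) = 1/√0.3916 = 1.598; τ_3 = 77.8/1.598 = 48.69 years.
Total: 8.034 + 36.19 + 48.69 years.

τ = 92.9 years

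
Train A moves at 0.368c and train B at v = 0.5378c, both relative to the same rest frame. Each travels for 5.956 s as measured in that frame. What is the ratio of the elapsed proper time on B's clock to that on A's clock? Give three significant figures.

A: γ = 1/√(1 − 0.368²) = 1/√0.8646 = 1.075. B: γ = 1/√(1 − 0.5378²) = 1/√0.7108 = 1.186.
τ_A/τ_B = γ_B/γ_A = 1.186/1.075 = 1.103, so τ_B/τ_A = 0.9067.

τ_B/τ_A = 0.907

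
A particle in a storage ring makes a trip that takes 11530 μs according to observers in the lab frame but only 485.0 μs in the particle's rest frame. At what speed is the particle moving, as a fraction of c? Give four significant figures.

The proper time is measured in the particle's rest frame (both events occur at the particle's location); Δt is measured in the lab frame. γ = Δt/τ = 11530/485.0 = 23.77.
β = √(1 − 1/γ²) = √(1 − 0.001769) = √0.9982

β = 0.9991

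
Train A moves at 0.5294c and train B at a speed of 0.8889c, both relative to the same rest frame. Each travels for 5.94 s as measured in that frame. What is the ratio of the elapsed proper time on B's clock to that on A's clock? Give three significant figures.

τ_B/τ_A = 0.540

A: γ = 1/√(1 − 0.5294²) = 1/√0.7197 = 1.179. B: γ = 1/√(1 − 0.8889²) = 1/√0.2099 = 2.183.
τ_A/τ_B = γ_B/γ_A = 2.183/1.179 = 1.852, so τ_B/τ_A = 0.5400.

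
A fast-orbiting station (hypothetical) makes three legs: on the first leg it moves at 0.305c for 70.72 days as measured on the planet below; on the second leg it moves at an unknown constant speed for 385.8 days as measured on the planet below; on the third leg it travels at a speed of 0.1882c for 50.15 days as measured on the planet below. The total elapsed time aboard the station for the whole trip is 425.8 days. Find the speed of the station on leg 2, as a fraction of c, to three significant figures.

Leg 1: γ = 1/√(1 − 0.305²) = 1/√0.9070 = 1.050; τ_1 = 70.72/1.050 = 67.35 days.
Leg 2: speed unknown; τ_2 = 385.8/γ_2.
Leg 3: γ = 1/√(1 − 0.1882²) = 1/√0.9646 = 1.018; τ_3 = 50.15/1.018 = 49.25 days.
Total proper time: 67.35 + τ_2 + 49.25 = 425.8, so τ_2 = 425.8 − 116.6 = 309.2 days.
γ_2 = 385.8/309.2 = 1.248; β = √(1 − 1/γ²) = √0.3577.

β = 0.598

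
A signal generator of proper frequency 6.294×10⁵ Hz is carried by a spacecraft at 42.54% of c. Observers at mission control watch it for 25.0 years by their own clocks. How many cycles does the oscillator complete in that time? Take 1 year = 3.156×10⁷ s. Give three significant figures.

β = 0.4254; γ = 1/√(1 − 0.4254²) = 1/√0.8190 = 1.105
During 25.0 years of lab time, the oscillator's proper time advances by τ = Δt/γ = 25.0/1.105 = 22.63 years = 7.140×10⁸ s.
N = f × τ = 6.294×10⁵ × 7.140×10⁸ = 4.494×10¹⁴.

N = 4.49×10¹⁴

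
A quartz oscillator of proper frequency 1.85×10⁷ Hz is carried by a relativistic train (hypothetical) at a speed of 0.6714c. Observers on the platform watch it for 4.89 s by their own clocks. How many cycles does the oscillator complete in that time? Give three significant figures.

γ = 1/√(1 − 0.6714²) = 1/√0.5492 = 1.349
During 4.89 s of lab time, the oscillator's proper time advances by τ = Δt/γ = 4.89/1.349 = 3.624 s = 3.624×10⁰ s.
N = f × τ = 1.85×10⁷ × 3.624×10⁰ = 6.704×10⁷.

N = 6.70×10⁷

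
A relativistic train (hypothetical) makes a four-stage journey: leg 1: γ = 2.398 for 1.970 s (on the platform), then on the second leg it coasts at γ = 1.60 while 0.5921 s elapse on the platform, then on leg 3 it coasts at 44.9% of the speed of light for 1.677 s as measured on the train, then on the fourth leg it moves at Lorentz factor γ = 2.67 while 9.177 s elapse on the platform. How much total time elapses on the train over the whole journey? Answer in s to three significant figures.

Leg 1: γ = 2.398; τ_1 = 1.970/2.398 = 0.8215 s.
Leg 2: γ = 1.60; τ_2 = 0.5921/1.600 = 0.3701 s.
Leg 3: 1.677 s is already measured on the train.
Leg 4: γ = 2.67; τ_4 = 9.177/2.670 = 3.437 s.
Total: 0.8215 + 0.3701 + 1.677 + 3.437 s.

τ = 6.31 s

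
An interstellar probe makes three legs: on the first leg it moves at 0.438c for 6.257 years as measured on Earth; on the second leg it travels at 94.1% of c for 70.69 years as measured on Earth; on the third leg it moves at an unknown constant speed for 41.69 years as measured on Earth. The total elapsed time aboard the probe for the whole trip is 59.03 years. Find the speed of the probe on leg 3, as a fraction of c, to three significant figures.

β = 0.707

Leg 1: γ = 1/√(1 − 0.438²) = 1/√0.8082 = 1.112; τ_1 = 6.257/1.112 = 5.625 years.
Leg 2: β = 0.941; γ = 1/√(1 − 0.941²) = 1/√0.1145 = 2.955; τ_2 = 70.69/2.955 = 23.92 years.
Leg 3: speed unknown; τ_3 = 41.69/γ_3.
Total proper time: 5.625 + 23.92 + τ_3 = 59.03, so τ_3 = 59.03 − 29.55 = 29.48 years.
γ_3 = 41.69/29.48 = 1.414; β = √(1 − 1/γ²) = √0.4999.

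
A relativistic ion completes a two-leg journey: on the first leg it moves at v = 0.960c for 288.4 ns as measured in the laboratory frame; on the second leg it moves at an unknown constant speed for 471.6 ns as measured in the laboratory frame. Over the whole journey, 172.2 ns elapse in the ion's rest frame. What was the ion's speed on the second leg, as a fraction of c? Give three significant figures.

β = 0.981

Leg 1: γ = 1/√(1 − 0.960²) = 1/√0.07840 = 3.571; τ_1 = 288.4/3.571 = 80.75 ns.
Leg 2: speed unknown; τ_2 = 471.6/γ_2.
Total proper time: 80.75 + τ_2 = 172.2, so τ_2 = 172.2 − 80.75 = 91.45 ns.
γ_2 = 471.6/91.45 = 5.157; β = √(1 − 1/γ²) = √0.9624.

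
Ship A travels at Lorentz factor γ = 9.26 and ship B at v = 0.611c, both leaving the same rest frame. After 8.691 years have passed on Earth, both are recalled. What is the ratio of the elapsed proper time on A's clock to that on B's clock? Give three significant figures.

A: γ = 9.26. B: γ = 1/√(1 − 0.611²) = 1/√0.6267 = 1.263.
τ_A/τ_B = γ_B/γ_A = 1.263/9.260 = 0.1364, so τ_A/τ_B = 0.1364.

τ_A/τ_B = 0.136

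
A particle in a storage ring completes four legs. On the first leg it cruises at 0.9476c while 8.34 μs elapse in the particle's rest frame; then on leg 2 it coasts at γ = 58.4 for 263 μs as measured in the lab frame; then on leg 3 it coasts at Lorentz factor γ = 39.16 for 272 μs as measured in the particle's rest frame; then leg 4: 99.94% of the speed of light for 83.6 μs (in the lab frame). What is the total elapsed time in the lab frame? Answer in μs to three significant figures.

Leg 1: γ = 1/√(1 − 0.9476²) = 1/√0.1021 = 3.130; Δt_1 = 3.130 × 8.34 = 26.11 μs.
Leg 2: 263 μs is already measured in the lab frame.
Leg 3: γ = 39.16; Δt_3 = 39.16 × 272 = 1.065×10⁴ μs.
Leg 4: 83.6 μs is already measured in the lab frame.
Total: 26.11 + 263.0 + 1.065×10⁴ + 83.60 μs.

Δt = 1.10×10⁴ μs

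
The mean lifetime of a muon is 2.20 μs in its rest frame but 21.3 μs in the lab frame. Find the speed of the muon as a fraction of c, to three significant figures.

v = 0.995c

γ = Δt/τ₀ = 21.3/2.20 = 9.682
β = √(1 − 1/γ²) = √(1 − 0.01067) = √0.9893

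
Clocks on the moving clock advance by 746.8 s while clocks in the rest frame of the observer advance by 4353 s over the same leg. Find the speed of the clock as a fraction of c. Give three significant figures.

The proper time is measured on the moving clock (both events occur at the clock's location); Δt is measured in the rest frame of the observer. γ = Δt/τ = 4353/746.8 = 5.829.
β = √(1 − 1/γ²) = √(1 − 0.02943) = √0.9706

β = 0.985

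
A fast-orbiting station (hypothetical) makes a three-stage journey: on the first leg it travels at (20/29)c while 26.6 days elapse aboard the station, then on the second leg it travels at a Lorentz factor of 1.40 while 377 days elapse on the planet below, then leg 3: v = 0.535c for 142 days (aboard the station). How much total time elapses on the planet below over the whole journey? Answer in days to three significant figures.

Δt = 582 days

Leg 1: γ = 1/√(1 − (20/29)²) = 29/21 ≈ 1.381; Δt_1 = 1.381 × 26.6 = 36.73 days.
Leg 2: 377 days is already measured on the planet below.
Leg 3: γ = 1/√(1 − 0.535²) = 1/√0.7138 = 1.184; Δt_3 = 1.184 × 142 = 168.1 days.
Total: 36.73 + 377.0 + 168.1 days.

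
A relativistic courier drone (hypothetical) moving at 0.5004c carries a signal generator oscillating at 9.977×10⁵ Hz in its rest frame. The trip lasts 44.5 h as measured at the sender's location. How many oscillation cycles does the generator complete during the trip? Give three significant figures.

N = 1.38×10¹¹

γ = 1/√(1 − 0.5004²) = 1/√0.7496 = 1.155
The oscillator's own cycle count is N = f × τ where τ is the proper time aboard the drone. τ = Δt/γ = 44.5/1.155 = 38.53 h = 1.387×10⁵ s.
N = 9.977×10⁵ × 1.387×10⁵ = 1.384×10¹¹.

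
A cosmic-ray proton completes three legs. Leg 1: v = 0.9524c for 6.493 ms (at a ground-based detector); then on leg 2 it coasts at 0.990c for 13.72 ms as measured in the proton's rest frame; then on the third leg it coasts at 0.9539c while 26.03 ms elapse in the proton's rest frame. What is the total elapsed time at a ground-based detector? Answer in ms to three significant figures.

Δt = 190 ms

Leg 1: 6.493 ms is already measured at a ground-based detector.
Leg 2: γ = 1/√(1 − 0.990²) = 1/√0.01990 = 7.089; Δt_2 = 7.089 × 13.72 = 97.26 ms.
Leg 3: γ = 1/√(1 − 0.9539²) = 1/√0.09007 = 3.332; Δt_3 = 3.332 × 26.03 = 86.73 ms.
Total: 6.493 + 97.26 + 86.73 ms.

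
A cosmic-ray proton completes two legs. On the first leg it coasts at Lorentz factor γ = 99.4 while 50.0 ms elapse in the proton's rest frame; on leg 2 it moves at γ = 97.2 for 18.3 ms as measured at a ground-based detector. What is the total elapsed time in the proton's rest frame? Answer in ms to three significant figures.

τ = 50.2 ms

Leg 1: 50.0 ms is already measured in the proton's rest frame.
Leg 2: γ = 97.2; τ_2 = 18.3/97.20 = 0.1883 ms.
Total: 50.00 + 0.1883 ms.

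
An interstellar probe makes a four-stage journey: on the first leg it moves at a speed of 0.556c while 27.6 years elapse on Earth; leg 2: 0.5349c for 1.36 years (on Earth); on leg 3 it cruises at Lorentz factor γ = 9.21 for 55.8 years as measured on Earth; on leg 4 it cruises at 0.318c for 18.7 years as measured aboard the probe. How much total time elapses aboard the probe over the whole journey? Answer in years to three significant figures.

Leg 1: γ = 1/√(1 − 0.556²) = 1/√0.6909 = 1.203; τ_1 = 27.6/1.203 = 22.94 years.
Leg 2: γ = 1/√(1 − 0.5349²) = 1/√0.7139 = 1.184; τ_2 = 1.36/1.184 = 1.149 years.
Leg 3: γ = 9.21; τ_3 = 55.8/9.210 = 6.059 years.
Leg 4: 18.7 years is already measured aboard the probe.
Total: 22.94 + 1.149 + 6.059 + 18.70 years.

τ = 48.8 years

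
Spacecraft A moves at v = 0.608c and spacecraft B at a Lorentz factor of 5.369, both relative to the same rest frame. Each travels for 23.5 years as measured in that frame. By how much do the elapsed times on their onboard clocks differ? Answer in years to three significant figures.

|τ_A − τ_B| = 14.3 years

A: γ = 1/√(1 − 0.608²) = 1/√0.6303 = 1.260; τ_A = 23.5/1.260 = 18.66 years.
B: γ = 5.369; τ_B = 23.5/5.369 = 4.377 years.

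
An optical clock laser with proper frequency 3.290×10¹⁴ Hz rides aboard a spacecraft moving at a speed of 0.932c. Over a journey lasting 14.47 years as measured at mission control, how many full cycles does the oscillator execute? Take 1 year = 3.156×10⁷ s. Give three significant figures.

N = 5.45×10²²

γ = 1/√(1 − 0.932²) = 1/√0.1314 = 2.759
The oscillator's own cycle count is N = f × τ where τ is the proper time aboard the spacecraft. τ = Δt/γ = 14.47/2.759 = 5.245 years = 1.655×10⁸ s.
N = 3.290×10¹⁴ × 1.655×10⁸ = 5.446×10²².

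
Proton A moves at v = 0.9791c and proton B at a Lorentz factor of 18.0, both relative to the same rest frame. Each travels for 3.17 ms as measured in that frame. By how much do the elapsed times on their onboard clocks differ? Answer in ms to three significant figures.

|τ_A − τ_B| = 0.469 ms

A: γ = 1/√(1 − 0.9791²) = 1/√0.04136 = 4.917; τ_A = 3.17/4.917 = 0.6447 ms.
B: γ = 18.0; τ_B = 3.17/18.00 = 0.1761 ms.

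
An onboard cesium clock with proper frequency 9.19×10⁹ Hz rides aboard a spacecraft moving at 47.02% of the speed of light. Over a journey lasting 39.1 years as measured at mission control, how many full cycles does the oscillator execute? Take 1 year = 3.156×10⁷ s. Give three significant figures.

β = 0.4702; γ = 1/√(1 − 0.4702²) = 1/√0.7789 = 1.133
The oscillator's own cycle count is N = f × τ where τ is the proper time aboard the spacecraft. τ = Δt/γ = 39.1/1.133 = 34.51 years = 1.089×10⁹ s.
N = 9.19×10⁹ × 1.089×10⁹ = 1.001×10¹⁹.

N = 1.00×10¹⁹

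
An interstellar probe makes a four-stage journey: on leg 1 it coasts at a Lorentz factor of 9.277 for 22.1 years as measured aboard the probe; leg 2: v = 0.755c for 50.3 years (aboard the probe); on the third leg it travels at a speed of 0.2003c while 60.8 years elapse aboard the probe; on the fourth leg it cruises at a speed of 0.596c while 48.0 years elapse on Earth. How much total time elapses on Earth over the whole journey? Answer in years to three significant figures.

Leg 1: γ = 9.277; Δt_1 = 9.277 × 22.1 = 205.0 years.
Leg 2: γ = 1/√(1 − 0.755²) = 1/√0.4300 = 1.525; Δt_2 = 1.525 × 50.3 = 76.71 years.
Leg 3: γ = 1/√(1 − 0.2003²) = 1/√0.9599 = 1.021; Δt_3 = 1.021 × 60.8 = 62.06 years.
Leg 4: 48.0 years is already measured on Earth.
Total: 205.0 + 76.71 + 62.06 + 48.00 years.

Δt = 392 years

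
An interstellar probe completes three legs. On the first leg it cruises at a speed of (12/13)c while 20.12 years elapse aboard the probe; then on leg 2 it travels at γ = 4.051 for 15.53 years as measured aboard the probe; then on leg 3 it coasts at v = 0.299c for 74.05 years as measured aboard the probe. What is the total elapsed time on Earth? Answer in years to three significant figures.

Δt = 193 years

Leg 1: γ = 1/√(1 − (12/13)²) = 13/5 = 2.600; Δt_1 = 2.600 × 20.12 = 52.31 years.
Leg 2: γ = 4.051; Δt_2 = 4.051 × 15.53 = 62.91 years.
Leg 3: γ = 1/√(1 − 0.299²) = 1/√0.9106 = 1.048; Δt_3 = 1.048 × 74.05 = 77.60 years.
Total: 52.31 + 62.91 + 77.60 years.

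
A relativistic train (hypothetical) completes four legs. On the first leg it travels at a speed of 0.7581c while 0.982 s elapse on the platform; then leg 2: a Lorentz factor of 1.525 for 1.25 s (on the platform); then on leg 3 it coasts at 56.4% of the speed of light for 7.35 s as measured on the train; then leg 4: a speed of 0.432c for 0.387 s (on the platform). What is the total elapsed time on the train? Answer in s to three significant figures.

τ = 9.16 s

Leg 1: γ = 1/√(1 − 0.7581²) = 1/√0.4253 = 1.533; τ_1 = 0.982/1.533 = 0.6404 s.
Leg 2: γ = 1.525; τ_2 = 1.25/1.525 = 0.8197 s.
Leg 3: 7.35 s is already measured on the train.
Leg 4: γ = 1/√(1 − 0.432²) = 1/√0.8134 = 1.109; τ_4 = 0.387/1.109 = 0.3490 s.
Total: 0.6404 + 0.8197 + 7.350 + 0.3490 s.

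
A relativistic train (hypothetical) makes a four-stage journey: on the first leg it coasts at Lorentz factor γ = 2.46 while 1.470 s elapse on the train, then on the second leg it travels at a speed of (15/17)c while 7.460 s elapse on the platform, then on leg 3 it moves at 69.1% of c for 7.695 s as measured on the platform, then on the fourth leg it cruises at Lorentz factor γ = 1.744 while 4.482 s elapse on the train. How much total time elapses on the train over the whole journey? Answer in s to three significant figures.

Leg 1: 1.470 s is already measured on the train.
Leg 2: γ = 1/√(1 − (15/17)²) = 17/8 = 2.125; τ_2 = 7.460/2.125 = 3.511 s.
Leg 3: β = 0.691; γ = 1/√(1 − 0.691²) = 1/√0.5225 = 1.383; τ_3 = 7.695/1.383 = 5.562 s.
Leg 4: 4.482 s is already measured on the train.
Total: 1.470 + 3.511 + 5.562 + 4.482 s.

τ = 15.0 s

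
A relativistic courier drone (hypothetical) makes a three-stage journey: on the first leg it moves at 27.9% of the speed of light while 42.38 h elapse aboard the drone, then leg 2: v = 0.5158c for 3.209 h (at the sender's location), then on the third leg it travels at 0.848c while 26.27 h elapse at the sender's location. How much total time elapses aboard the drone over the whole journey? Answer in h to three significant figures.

τ = 59.1 h

Leg 1: 42.38 h is already measured aboard the drone.
Leg 2: γ = 1/√(1 − 0.5158²) = 1/√0.7340 = 1.167; τ_2 = 3.209/1.167 = 2.749 h.
Leg 3: γ = 1/√(1 − 0.848²) = 1/√0.2809 = 1.887; τ_3 = 26.27/1.887 = 13.92 h.
Total: 42.38 + 2.749 + 13.92 h.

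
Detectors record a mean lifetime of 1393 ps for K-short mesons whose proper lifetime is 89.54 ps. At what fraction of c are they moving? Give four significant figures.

v = 0.9979c

γ = Δt/τ₀ = 1393/89.54 = 15.56
β = √(1 − 1/γ²) = √(1 − 0.004132) = √0.9959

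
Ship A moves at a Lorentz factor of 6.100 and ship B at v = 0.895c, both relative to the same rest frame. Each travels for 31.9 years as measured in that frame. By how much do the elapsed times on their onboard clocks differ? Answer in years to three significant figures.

|τ_A − τ_B| = 9.00 years

A: γ = 6.100; τ_A = 31.9/6.100 = 5.230 years.
B: γ = 1/√(1 − 0.895²) = 1/√0.1990 = 2.242; τ_B = 31.9/2.242 = 14.23 years.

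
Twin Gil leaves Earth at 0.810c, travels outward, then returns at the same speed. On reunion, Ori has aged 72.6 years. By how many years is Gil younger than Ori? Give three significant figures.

γ = 1/√(1 − 0.810²) = 1/√0.3439 = 1.705
Gil's elapsed proper time: τ = 72.6/1.705 = 42.57 years.
Age gap = Δt − τ = 72.6 − 42.57 years.

Δt − τ = 30.0 years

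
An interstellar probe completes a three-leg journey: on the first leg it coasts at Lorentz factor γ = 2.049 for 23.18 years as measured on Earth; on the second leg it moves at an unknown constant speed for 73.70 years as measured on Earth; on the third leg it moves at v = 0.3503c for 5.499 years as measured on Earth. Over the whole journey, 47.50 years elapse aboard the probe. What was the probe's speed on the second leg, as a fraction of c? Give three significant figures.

β = 0.907

Leg 1: γ = 2.049; τ_1 = 23.18/2.049 = 11.31 years.
Leg 2: speed unknown; τ_2 = 73.70/γ_2.
Leg 3: γ = 1/√(1 − 0.3503²) = 1/√0.8773 = 1.068; τ_3 = 5.499/1.068 = 5.151 years.
Total proper time: 11.31 + τ_2 + 5.151 = 47.50, so τ_2 = 47.50 − 16.46 = 31.04 years.
γ_2 = 73.70/31.04 = 2.375; β = √(1 − 1/γ²) = √0.8227.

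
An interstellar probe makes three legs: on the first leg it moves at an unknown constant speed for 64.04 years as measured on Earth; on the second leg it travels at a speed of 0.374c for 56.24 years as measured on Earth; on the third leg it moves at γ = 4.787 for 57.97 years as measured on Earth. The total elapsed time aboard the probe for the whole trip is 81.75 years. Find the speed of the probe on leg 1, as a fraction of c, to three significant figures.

β = 0.962

Leg 1: speed unknown; τ_1 = 64.04/γ_1.
Leg 2: γ = 1/√(1 − 0.374²) = 1/√0.8601 = 1.078; τ_2 = 56.24/1.078 = 52.16 years.
Leg 3: γ = 4.787; τ_3 = 57.97/4.787 = 12.11 years.
Total proper time: τ_1 + 52.16 + 12.11 = 81.75, so τ_1 = 81.75 − 64.27 = 17.48 years.
γ_1 = 64.04/17.48 = 3.663; β = √(1 − 1/γ²) = √0.9255.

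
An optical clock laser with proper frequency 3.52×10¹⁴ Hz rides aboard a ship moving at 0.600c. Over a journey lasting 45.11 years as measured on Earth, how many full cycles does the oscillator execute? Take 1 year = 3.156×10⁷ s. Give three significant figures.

N = 4.01×10²³

γ = 1/√(1 − 0.600²) = 5/4 = 1.250
The oscillator's own cycle count is N = f × τ where τ is the proper time on the ship. τ = Δt/γ = 45.11/1.250 = 36.09 years = 1.139×10⁹ s.
N = 3.52×10¹⁴ × 1.139×10⁹ = 4.009×10²³.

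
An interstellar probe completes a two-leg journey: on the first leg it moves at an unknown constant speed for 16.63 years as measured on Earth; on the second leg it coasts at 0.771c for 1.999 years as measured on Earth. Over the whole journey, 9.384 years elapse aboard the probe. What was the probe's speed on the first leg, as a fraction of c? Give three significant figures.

Leg 1: speed unknown; τ_1 = 16.63/γ_1.
Leg 2: γ = 1/√(1 − 0.771²) = 1/√0.4056 = 1.570; τ_2 = 1.999/1.570 = 1.273 years.
Total proper time: τ_1 + 1.273 = 9.384, so τ_1 = 9.384 − 1.273 = 8.111 years.
γ_1 = 16.63/8.111 = 2.050; β = √(1 − 1/γ²) = √0.7621.

β = 0.873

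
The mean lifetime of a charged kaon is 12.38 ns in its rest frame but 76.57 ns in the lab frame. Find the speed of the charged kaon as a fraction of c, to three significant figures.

γ = Δt/τ₀ = 76.57/12.38 = 6.185
β = √(1 − 1/γ²) = √(1 − 0.02614) = √0.9739

v = 0.987c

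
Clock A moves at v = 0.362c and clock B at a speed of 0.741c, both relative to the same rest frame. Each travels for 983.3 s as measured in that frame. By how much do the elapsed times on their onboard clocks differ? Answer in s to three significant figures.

|τ_A − τ_B| = 256 s

A: γ = 1/√(1 − 0.362²) = 1/√0.8690 = 1.073; τ_A = 983.3/1.073 = 916.6 s.
B: γ = 1/√(1 − 0.741²) = 1/√0.4509 = 1.489; τ_B = 983.3/1.489 = 660.3 s.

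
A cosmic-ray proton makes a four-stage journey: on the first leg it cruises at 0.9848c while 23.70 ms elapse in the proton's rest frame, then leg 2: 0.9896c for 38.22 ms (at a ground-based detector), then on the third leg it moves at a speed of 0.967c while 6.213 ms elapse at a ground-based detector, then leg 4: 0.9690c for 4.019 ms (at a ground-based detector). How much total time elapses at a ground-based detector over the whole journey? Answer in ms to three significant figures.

Δt = 185 ms

Leg 1: γ = 1/√(1 − 0.9848²) = 1/√0.03017 = 5.757; Δt_1 = 5.757 × 23.70 = 136.4 ms.
Leg 2: 38.22 ms is already measured at a ground-based detector.
Leg 3: 6.213 ms is already measured at a ground-based detector.
Leg 4: 4.019 ms is already measured at a ground-based detector.
Total: 136.4 + 38.22 + 6.213 + 4.019 ms.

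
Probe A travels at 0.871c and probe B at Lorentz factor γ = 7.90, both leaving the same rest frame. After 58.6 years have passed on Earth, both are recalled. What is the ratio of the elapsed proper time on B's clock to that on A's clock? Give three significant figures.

A: γ = 1/√(1 − 0.871²) = 1/√0.2414 = 2.035. B: γ = 7.90.
τ_A/τ_B = γ_B/γ_A = 7.900/2.035 = 3.881, so τ_B/τ_A = 0.2577.

τ_B/τ_A = 0.258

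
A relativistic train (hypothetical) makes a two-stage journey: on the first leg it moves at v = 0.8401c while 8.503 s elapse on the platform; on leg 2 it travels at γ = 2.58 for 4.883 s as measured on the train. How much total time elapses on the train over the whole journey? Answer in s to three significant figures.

Leg 1: γ = 1/√(1 − 0.8401²) = 1/√0.2942 = 1.844; τ_1 = 8.503/1.844 = 4.612 s.
Leg 2: 4.883 s is already measured on the train.
Total: 4.612 + 4.883 s.

τ = 9.50 s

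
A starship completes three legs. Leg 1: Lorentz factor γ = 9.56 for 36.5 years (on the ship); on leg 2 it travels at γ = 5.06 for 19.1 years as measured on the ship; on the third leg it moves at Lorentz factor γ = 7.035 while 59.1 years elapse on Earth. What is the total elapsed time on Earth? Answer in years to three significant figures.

Leg 1: γ = 9.56; Δt_1 = 9.560 × 36.5 = 348.9 years.
Leg 2: γ = 5.06; Δt_2 = 5.060 × 19.1 = 96.65 years.
Leg 3: 59.1 years is already measured on Earth.
Total: 348.9 + 96.65 + 59.10 years.

Δt = 505 years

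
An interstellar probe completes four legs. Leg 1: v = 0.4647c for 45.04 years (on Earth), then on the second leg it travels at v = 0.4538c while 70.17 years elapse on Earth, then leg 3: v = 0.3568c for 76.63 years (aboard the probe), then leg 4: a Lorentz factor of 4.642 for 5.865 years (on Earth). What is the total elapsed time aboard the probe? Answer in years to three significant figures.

Leg 1: γ = 1/√(1 − 0.4647²) = 1/√0.7841 = 1.129; τ_1 = 45.04/1.129 = 39.88 years.
Leg 2: γ = 1/√(1 − 0.4538²) = 1/√0.7941 = 1.122; τ_2 = 70.17/1.122 = 62.53 years.
Leg 3: 76.63 years is already measured aboard the probe.
Leg 4: γ = 4.642; τ_4 = 5.865/4.642 = 1.263 years.
Total: 39.88 + 62.53 + 76.63 + 1.263 years.

τ = 180 years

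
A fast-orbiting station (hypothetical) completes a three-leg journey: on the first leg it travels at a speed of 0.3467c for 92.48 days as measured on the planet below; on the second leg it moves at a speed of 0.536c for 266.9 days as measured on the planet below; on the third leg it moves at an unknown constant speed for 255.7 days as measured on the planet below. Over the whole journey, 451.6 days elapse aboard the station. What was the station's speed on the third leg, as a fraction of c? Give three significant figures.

β = 0.838

Leg 1: γ = 1/√(1 − 0.3467²) = 1/√0.8798 = 1.066; τ_1 = 92.48/1.066 = 86.74 days.
Leg 2: γ = 1/√(1 − 0.536²) = 1/√0.7127 = 1.185; τ_2 = 266.9/1.185 = 225.3 days.
Leg 3: speed unknown; τ_3 = 255.7/γ_3.
Total proper time: 86.74 + 225.3 + τ_3 = 451.6, so τ_3 = 451.6 − 312.1 = 139.5 days.
γ_3 = 255.7/139.5 = 1.833; β = √(1 − 1/γ²) = √0.7022.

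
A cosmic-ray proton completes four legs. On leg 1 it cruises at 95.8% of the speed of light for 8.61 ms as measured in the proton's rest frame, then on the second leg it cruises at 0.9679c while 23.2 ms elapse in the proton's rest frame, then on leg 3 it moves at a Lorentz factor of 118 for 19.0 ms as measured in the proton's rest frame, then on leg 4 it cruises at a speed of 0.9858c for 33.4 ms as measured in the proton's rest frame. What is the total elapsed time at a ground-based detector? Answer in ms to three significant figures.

Leg 1: β = 0.958; γ = 1/√(1 − 0.958²) = 1/√0.08224 = 3.487; Δt_1 = 3.487 × 8.61 = 30.02 ms.
Leg 2: γ = 1/√(1 − 0.9679²) = 1/√0.06317 = 3.979; Δt_2 = 3.979 × 23.2 = 92.31 ms.
Leg 3: γ = 118; Δt_3 = 118.0 × 19.0 = 2242 ms.
Leg 4: γ = 1/√(1 − 0.9858²) = 1/√0.02820 = 5.955; Δt_4 = 5.955 × 33.4 = 198.9 ms.
Total: 30.02 + 92.31 + 2242 + 198.9 ms.

Δt = 2560 ms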